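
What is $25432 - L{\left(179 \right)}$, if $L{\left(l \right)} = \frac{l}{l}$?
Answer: $25431$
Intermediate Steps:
$L{\left(l \right)} = 1$
$25432 - L{\left(179 \right)} = 25432 - 1 = 25431$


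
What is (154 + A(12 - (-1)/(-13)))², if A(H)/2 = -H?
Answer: 2862864/169 ≈ 16940.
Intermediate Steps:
A(H) = -2*H (A(H) = 2*(-H) = -2*H)
(154 + A(12 - (-1)/(-13)))² = (154 - 2*(12 - (-1)/(-13)))² = (154 - 2*(12 - (-1)*(-1)/13))² = (154 - 2*(12 - 1*1/13))² = (154 - 2*(12 - 1/13))² = (154 - 2*155/13)² = (154 - 310/13)² = (1692/13)² = 2862864/169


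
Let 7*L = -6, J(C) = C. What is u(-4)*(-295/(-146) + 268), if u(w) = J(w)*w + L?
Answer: 2089419/511 ≈ 4088.9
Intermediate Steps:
L = -6/7 (L = (⅐)*(-6) = -6/7 ≈ -0.85714)
u(w) = -6/7 + w² (u(w) = w*w - 6/7 = w² - 6/7 = -6/7 + w²)
u(-4)*(-295/(-146) + 268) = (-6/7 + (-4)²)*(-295/(-146) + 268) = (-6/7 + 16)*(-295*(-1/146) + 268) = 106*(295/146 + 268)/7 = (106/7)*(39423/146) = 2089419/511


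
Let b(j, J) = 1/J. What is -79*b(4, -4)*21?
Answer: 1659/4 ≈ 414.75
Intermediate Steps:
-79*b(4, -4)*21 = -79*21/(-4) = -(-79)*21/4 = -79*(-21/4) = 1659/4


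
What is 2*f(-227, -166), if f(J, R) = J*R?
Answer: 75364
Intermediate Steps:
2*f(-227, -166) = 2*(-227*(-166)) = 2*37682 = 75364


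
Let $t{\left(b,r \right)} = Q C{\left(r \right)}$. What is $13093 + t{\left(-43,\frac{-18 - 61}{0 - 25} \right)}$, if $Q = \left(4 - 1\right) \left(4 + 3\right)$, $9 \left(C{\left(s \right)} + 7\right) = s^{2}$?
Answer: $\frac{24317437}{1875} \approx 12969.0$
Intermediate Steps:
$C{\left(s \right)} = -7 + \frac{s^{2}}{9}$
$Q = 21$ ($Q = 3 \cdot 7 = 21$)
$t{\left(b,r \right)} = -147 + \frac{7 r^{2}}{3}$ ($t{\left(b,r \right)} = 21 \left(-7 + \frac{r^{2}}{9}\right) = -147 + \frac{7 r^{2}}{3}$)
$13093 + t{\left(-43,\frac{-18 - 61}{0 - 25} \right)} = 13093 - \left(147 - \frac{7 \left(\frac{-18 - 61}{0 - 25}\right)^{2}}{3}\right) = 13093 - \left(147 - \frac{7 \left(- \frac{79}{-25}\right)^{2}}{3}\right) = 13093 - \left(147 - \frac{7 \left(\left(-79\right) \left(- \frac{1}{25}\right)\right)^{2}}{3}\right) = 13093 - \left(147 - \frac{7 \left(\frac{79}{25}\right)^{2}}{3}\right) = 13093 + \left(-147 + \frac{7}{3} \cdot \frac{6241}{625}\right) = 13093 + \left(-147 + \frac{43687}{1875}\right) = 13093 - \frac{231938}{1875} = \frac{24317437}{1875}$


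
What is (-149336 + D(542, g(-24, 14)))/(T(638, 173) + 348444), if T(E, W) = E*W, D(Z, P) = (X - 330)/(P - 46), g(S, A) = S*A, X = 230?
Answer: -14261563/43817119 ≈ -0.32548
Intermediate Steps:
g(S, A) = A*S
D(Z, P) = -100/(-46 + P) (D(Z, P) = (230 - 330)/(P - 46) = -100/(-46 + P))
(-149336 + D(542, g(-24, 14)))/(T(638, 173) + 348444) = (-149336 - 100/(-46 + 14*(-24)))/(638*173 + 348444) = (-149336 - 100/(-46 - 336))/(110374 + 348444) = (-149336 - 100/(-382))/458818 = (-149336 - 100*(-1/382))*(1/458818) = (-149336 + 50/191)*(1/458818) = -28523126/191*1/458818 = -14261563/43817119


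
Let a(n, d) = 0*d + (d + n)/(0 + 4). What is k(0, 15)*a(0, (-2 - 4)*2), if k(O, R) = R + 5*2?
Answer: -75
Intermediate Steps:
k(O, R) = 10 + R (k(O, R) = R + 10 = 10 + R)
a(n, d) = d/4 + n/4 (a(n, d) = 0 + (d + n)/4 = 0 + (d + n)*(¼) = 0 + (d/4 + n/4) = d/4 + n/4)
k(0, 15)*a(0, (-2 - 4)*2) = (10 + 15)*(((-2 - 4)*2)/4 + (¼)*0) = 25*((-6*2)/4 + 0) = 25*((¼)*(-12) + 0) = 25*(-3 + 0) = 25*(-3) = -75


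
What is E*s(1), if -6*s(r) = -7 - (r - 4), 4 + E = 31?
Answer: 18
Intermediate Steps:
E = 27 (E = -4 + 31 = 27)
s(r) = ½ + r/6 (s(r) = -(-7 - (r - 4))/6 = -(-7 - (-4 + r))/6 = -(-7 + (4 - r))/6 = -(-3 - r)/6 = ½ + r/6)
E*s(1) = 27*(½ + (⅙)*1) = 27*(½ + ⅙) = 27*(⅔) = 18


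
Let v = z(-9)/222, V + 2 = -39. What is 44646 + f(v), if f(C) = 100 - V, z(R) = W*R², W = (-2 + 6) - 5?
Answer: 44787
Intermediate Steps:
V = -41 (V = -2 - 39 = -41)
W = -1 (W = 4 - 5 = -1)
z(R) = -R²
v = -27/74 (v = -1*(-9)²/222 = -1*81*(1/222) = -81*1/222 = -27/74 ≈ -0.36486)
f(C) = 141 (f(C) = 100 - 1*(-41) = 100 + 41 = 141)
44646 + f(v) = 44646 + 141 = 44787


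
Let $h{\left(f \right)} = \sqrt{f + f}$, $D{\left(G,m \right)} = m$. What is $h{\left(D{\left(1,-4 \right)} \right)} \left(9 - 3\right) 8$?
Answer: $96 i \sqrt{2} \approx 135.76 i$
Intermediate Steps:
$h{\left(f \right)} = \sqrt{2} \sqrt{f}$ ($h{\left(f \right)} = \sqrt{2 f} = \sqrt{2} \sqrt{f}$)
$h{\left(D{\left(1,-4 \right)} \right)} \left(9 - 3\right) 8 = \sqrt{2} \sqrt{-4} \left(9 - 3\right) 8 = \sqrt{2} \cdot 2 i 6 \cdot 8 = 2 i \sqrt{2} \cdot 48 = 96 i \sqrt{2}$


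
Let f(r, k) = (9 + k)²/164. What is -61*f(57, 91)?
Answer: -152500/41 ≈ -3719.5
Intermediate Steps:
f(r, k) = (9 + k)²/164 (f(r, k) = (9 + k)²*(1/164) = (9 + k)²/164)
-61*f(57, 91) = -61*(9 + 91)²/164 = -61*100²/164 = -61*10000/164 = -61*2500/41 = -152500/41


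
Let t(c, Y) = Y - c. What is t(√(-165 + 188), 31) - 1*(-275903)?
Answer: 275934 - √23 ≈ 2.7593e+5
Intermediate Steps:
t(√(-165 + 188), 31) - 1*(-275903) = (31 - √(-165 + 188)) - 1*(-275903) = (31 - √23) + 275903 = 275934 - √23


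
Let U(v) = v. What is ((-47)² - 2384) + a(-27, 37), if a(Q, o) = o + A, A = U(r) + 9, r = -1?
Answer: -130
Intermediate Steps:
A = 8 (A = -1 + 9 = 8)
a(Q, o) = 8 + o (a(Q, o) = o + 8 = 8 + o)
((-47)² - 2384) + a(-27, 37) = ((-47)² - 2384) + (8 + 37) = (2209 - 2384) + 45 = -175 + 45 = -130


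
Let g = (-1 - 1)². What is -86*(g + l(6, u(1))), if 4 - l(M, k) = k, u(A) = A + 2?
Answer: -430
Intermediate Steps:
u(A) = 2 + A
l(M, k) = 4 - k
g = 4 (g = (-2)² = 4)
-86*(g + l(6, u(1))) = -86*(4 + (4 - (2 + 1))) = -86*(4 + (4 - 1*3)) = -86*(4 + (4 - 3)) = -86*(4 + 1) = -86*5 = -430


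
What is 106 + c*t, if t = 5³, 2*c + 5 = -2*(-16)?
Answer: 3587/2 ≈ 1793.5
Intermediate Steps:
c = 27/2 (c = -5/2 + (-2*(-16))/2 = -5/2 + (½)*32 = -5/2 + 16 = 27/2 ≈ 13.500)
t = 125
106 + c*t = 106 + (27/2)*125 = 106 + 3375/2 = 3587/2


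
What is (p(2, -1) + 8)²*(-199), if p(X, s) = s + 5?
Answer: -28656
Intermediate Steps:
p(X, s) = 5 + s
(p(2, -1) + 8)²*(-199) = ((5 - 1) + 8)²*(-199) = (4 + 8)²*(-199) = 12²*(-199) = 144*(-199) = -28656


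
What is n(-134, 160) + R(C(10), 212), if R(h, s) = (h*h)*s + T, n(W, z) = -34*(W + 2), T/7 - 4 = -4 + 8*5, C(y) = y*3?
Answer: 195568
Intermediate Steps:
C(y) = 3*y
T = 280 (T = 28 + 7*(-4 + 8*5) = 28 + 7*(-4 + 40) = 28 + 7*36 = 28 + 252 = 280)
n(W, z) = -68 - 34*W (n(W, z) = -34*(2 + W) = -68 - 34*W)
R(h, s) = 280 + s*h**2 (R(h, s) = (h*h)*s + 280 = h**2*s + 280 = s*h**2 + 280 = 280 + s*h**2)
n(-134, 160) + R(C(10), 212) = (-68 - 34*(-134)) + (280 + 212*(3*10)**2) = (-68 + 4556) + (280 + 212*30**2) = 4488 + (280 + 212*900) = 4488 + (280 + 190800) = 4488 + 191080 = 195568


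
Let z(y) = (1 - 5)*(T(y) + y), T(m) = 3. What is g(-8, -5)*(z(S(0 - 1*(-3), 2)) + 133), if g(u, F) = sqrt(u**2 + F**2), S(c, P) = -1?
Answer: 125*sqrt(89) ≈ 1179.2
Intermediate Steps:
g(u, F) = sqrt(F**2 + u**2)
z(y) = -12 - 4*y (z(y) = (1 - 5)*(3 + y) = -4*(3 + y) = -12 - 4*y)
g(-8, -5)*(z(S(0 - 1*(-3), 2)) + 133) = sqrt((-5)**2 + (-8)**2)*((-12 - 4*(-1)) + 133) = sqrt(25 + 64)*((-12 + 4) + 133) = sqrt(89)*(-8 + 133) = sqrt(89)*125 = 125*sqrt(89)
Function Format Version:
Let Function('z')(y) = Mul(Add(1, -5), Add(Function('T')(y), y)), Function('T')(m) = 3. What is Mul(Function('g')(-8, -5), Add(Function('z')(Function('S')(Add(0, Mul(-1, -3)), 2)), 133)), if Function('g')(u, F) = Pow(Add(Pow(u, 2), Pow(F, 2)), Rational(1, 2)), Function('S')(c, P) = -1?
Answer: Mul(125, Pow(89, Rational(1, 2))) ≈ 1179.2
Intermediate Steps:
Function('g')(u, F) = Pow(Add(Pow(F, 2), Pow(u, 2)), Rational(1, 2))
Function('z')(y) = Add(-12, Mul(-4, y)) (Function('z')(y) = Mul(Add(1, -5), Add(3, y)) = Mul(-4, Add(3, y)) = Add(-12, Mul(-4, y)))
Mul(Function('g')(-8, -5), Add(Function('z')(Function('S')(Add(0, Mul(-1, -3)), 2)), 133)) = Mul(Pow(Add(Pow(-5, 2), Pow(-8, 2)), Rational(1, 2)), Add(Add(-12, Mul(-4, -1)), 133)) = Mul(Pow(Add(25, 64), Rational(1, 2)), Add(Add(-12, 4), 133)) = Mul(Pow(89, Rational(1, 2)), Add(-8, 133)) = Mul(Pow(89, Rational(1, 2)), 125) = Mul(125, Pow(89, Rational(1, 2)))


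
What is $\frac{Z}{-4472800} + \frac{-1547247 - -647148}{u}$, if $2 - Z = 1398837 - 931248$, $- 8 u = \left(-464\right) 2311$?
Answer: $- \frac{1981644190447}{299762583200} \approx -6.6107$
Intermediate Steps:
$u = 134038$ ($u = - \frac{\left(-464\right) 2311}{8} = \left(- \frac{1}{8}\right) \left(-1072304\right) = 134038$)
$Z = -467587$ ($Z = 2 - \left(1398837 - 931248\right) = 2 - 467589 = -467587$)
$\frac{Z}{-4472800} + \frac{-1547247 - -647148}{u} = - \frac{467587}{-4472800} + \frac{-1547247 - -647148}{134038} = \left(-467587\right) \left(- \frac{1}{4472800}\right) + \left(-1547247 + 647148\right) \frac{1}{134038} = \frac{467587}{4472800} - \frac{900099}{134038} = - \frac{1981644190447}{299762583200}$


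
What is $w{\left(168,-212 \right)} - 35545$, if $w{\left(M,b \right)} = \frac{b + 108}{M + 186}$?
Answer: $- \frac{6291517}{177} \approx -35545.0$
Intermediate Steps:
$w{\left(M,b \right)} = \frac{108 + b}{186 + M}$
$w{\left(168,-212 \right)} - 35545 = \frac{108 - 212}{186 + 168} - 35545 = \frac{1}{354} \left(-104\right) - 35545 = - \frac{52}{177} - 35545 = - \frac{6291517}{177}$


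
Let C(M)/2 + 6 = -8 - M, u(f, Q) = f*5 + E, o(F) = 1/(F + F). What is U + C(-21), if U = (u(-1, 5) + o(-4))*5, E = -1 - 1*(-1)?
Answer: -93/8 ≈ -11.625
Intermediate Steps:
o(F) = 1/(2*F)
E = 0 (E = -1 + 1 = 0)
u(f, Q) = 5*f (u(f, Q) = f*5 + 0 = 5*f + 0 = 5*f)
C(M) = -28 - 2*M (C(M) = -12 + 2*(-8 - M) = -12 + (-16 - 2*M) = -28 - 2*M)
U = -205/8 (U = (5*(-1) + (½)/(-4))*5 = (-5 + (½)*(-¼))*5 = (-5 - ⅛)*5 = -41/8*5 = -205/8 ≈ -25.625)
U + C(-21) = -205/8 + (-28 - 2*(-21)) = -205/8 + (-28 + 42) = -205/8 + 14 = -93/8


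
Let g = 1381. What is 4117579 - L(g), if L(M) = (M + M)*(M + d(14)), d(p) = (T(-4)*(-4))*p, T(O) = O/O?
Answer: 457929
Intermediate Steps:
T(O) = 1
d(p) = -4*p (d(p) = (1*(-4))*p = -4*p)
L(M) = 2*M*(-56 + M) (L(M) = (M + M)*(M - 4*14) = (2*M)*(M - 56) = (2*M)*(-56 + M) = 2*M*(-56 + M))
4117579 - L(g) = 4117579 - 2*1381*(-56 + 1381) = 4117579 - 2*1381*1325 = 4117579 - 1*3659650 = 4117579 - 3659650 = 457929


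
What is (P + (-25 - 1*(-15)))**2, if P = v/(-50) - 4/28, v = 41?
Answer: 14722569/122500 ≈ 120.18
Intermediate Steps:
P = -337/350 (P = 41/(-50) - 4/28 = 41*(-1/50) - 4*1/28 = -41/50 - 1/7 = -337/350 ≈ -0.96286)
(P + (-25 - 1*(-15)))**2 = (-337/350 + (-25 - 1*(-15)))**2 = (-337/350 + (-25 + 15))**2 = (-337/350 - 10)**2 = (-3837/350)**2 = 14722569/122500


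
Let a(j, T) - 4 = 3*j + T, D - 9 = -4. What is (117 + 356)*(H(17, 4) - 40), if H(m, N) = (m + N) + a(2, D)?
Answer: -1892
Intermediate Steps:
D = 5 (D = 9 - 4 = 5)
a(j, T) = 4 + T + 3*j (a(j, T) = 4 + (3*j + T) = 4 + (T + 3*j) = 4 + T + 3*j)
H(m, N) = 15 + N + m (H(m, N) = (m + N) + (4 + 5 + 3*2) = (N + m) + (4 + 5 + 6) = (N + m) + 15 = 15 + N + m)
(117 + 356)*(H(17, 4) - 40) = (117 + 356)*((15 + 4 + 17) - 40) = 473*(36 - 40) = 473*(-4) = -1892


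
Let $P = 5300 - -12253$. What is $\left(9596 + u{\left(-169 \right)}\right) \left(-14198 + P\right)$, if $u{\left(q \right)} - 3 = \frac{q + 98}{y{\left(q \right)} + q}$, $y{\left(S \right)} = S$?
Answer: $\frac{10885408215}{338} \approx 3.2205 \cdot 10^{7}$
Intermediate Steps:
$u{\left(q \right)} = 3 + \frac{98 + q}{2 q}$ ($u{\left(q \right)} = 3 + \frac{q + 98}{q + q} = 3 + \frac{98 + q}{2 q}$)
$P = 17553$ ($P = 5300 + 12253 = 17553$)
$\left(9596 + u{\left(-169 \right)}\right) \left(-14198 + P\right) = \left(9596 + \left(\frac{7}{2} + \frac{49}{-169}\right)\right) \left(-14198 + 17553\right) = \left(9596 + \left(\frac{7}{2} + 49 \left(- \frac{1}{169}\right)\right)\right) 3355 = \left(9596 + \left(\frac{7}{2} - \frac{49}{169}\right)\right) 3355 = \left(9596 + \frac{1085}{338}\right) 3355 = \frac{3244533}{338} \cdot 3355 = \frac{10885408215}{338}$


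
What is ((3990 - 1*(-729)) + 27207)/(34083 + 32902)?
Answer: 31926/66985 ≈ 0.47661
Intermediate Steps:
((3990 - 1*(-729)) + 27207)/(34083 + 32902) = ((3990 + 729) + 27207)/66985 = (4719 + 27207)*(1/66985) = 31926*(1/66985) = 31926/66985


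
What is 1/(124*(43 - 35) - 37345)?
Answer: -1/36353 ≈ -2.7508e-5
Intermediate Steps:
1/(124*(43 - 35) - 37345) = 1/(124*8 - 37345) = 1/(992 - 37345) = 1/(-36353) = -1/36353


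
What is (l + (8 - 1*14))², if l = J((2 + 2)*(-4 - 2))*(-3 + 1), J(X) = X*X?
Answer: 1340964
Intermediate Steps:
J(X) = X²
l = -1152 (l = ((2 + 2)*(-4 - 2))²*(-3 + 1) = (4*(-6))²*(-2) = (-24)²*(-2) = 576*(-2) = -1152)
(l + (8 - 1*14))² = (-1152 + (8 - 1*14))² = (-1152 + (8 - 14))² = (-1152 - 6)² = (-1158)² = 1340964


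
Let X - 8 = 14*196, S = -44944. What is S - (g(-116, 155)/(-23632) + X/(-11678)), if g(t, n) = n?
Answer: -6201665451435/137987248 ≈ -44944.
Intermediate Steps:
X = 2752 (X = 8 + 14*196 = 8 + 2744 = 2752)
S - (g(-116, 155)/(-23632) + X/(-11678)) = -44944 - (155/(-23632) + 2752/(-11678)) = -44944 - (155*(-1/23632) + 2752*(-1/11678)) = -44944 - (-155/23632 - 1376/5839) = -44944 - 1*(-33422677/137987248) = -44944 + 33422677/137987248 = -6201665451435/137987248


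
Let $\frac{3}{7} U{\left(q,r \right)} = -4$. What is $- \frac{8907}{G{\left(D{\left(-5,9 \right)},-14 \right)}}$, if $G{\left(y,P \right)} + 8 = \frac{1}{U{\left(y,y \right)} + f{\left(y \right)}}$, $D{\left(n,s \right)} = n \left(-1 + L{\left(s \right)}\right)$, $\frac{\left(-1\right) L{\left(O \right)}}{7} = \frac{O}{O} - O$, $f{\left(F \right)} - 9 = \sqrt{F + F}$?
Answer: $\frac{32074107}{28811} - \frac{400815 i \sqrt{22}}{316921} \approx 1113.3 - 5.932 i$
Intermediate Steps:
$f{\left(F \right)} = 9 + \sqrt{2} \sqrt{F}$ ($f{\left(F \right)} = 9 + \sqrt{F + F} = 9 + \sqrt{2 F} = 9 + \sqrt{2} \sqrt{F}$)
$L{\left(O \right)} = -7 + 7 O$ ($L{\left(O \right)} = - 7 \left(\frac{O}{O} - O\right) = - 7 \left(1 - O\right) = -7 + 7 O$)
$U{\left(q,r \right)} = - \frac{28}{3}$ ($U{\left(q,r \right)} = \frac{7}{3} \left(-4\right) = - \frac{28}{3}$)
$D{\left(n,s \right)} = n \left(-8 + 7 s\right)$ ($D{\left(n,s \right)} = n \left(-1 + \left(-7 + 7 s\right)\right) = n \left(-8 + 7 s\right)$)
$G{\left(y,P \right)} = -8 + \frac{1}{- \frac{1}{3} + \sqrt{2} \sqrt{y}}$ ($G{\left(y,P \right)} = -8 + \frac{1}{- \frac{28}{3} + \left(9 + \sqrt{2} \sqrt{y}\right)} = -8 + \frac{1}{- \frac{1}{3} + \sqrt{2} \sqrt{y}}$)
$- \frac{8907}{G{\left(D{\left(-5,9 \right)},-14 \right)}} = - \frac{8907}{\frac{1}{-1 + 3 \sqrt{2} \sqrt{- 5 \left(-8 + 7 \cdot 9\right)}} \left(11 - 24 \sqrt{2} \sqrt{- 5 \left(-8 + 7 \cdot 9\right)}\right)} = - \frac{8907}{\frac{1}{-1 + 3 \sqrt{2} \sqrt{- 5 \left(-8 + 63\right)}} \left(11 - 24 \sqrt{2} \sqrt{- 5 \left(-8 + 63\right)}\right)} = - \frac{8907}{\frac{1}{-1 + 3 \sqrt{2} \sqrt{\left(-5\right) 55}} \left(11 - 24 \sqrt{2} \sqrt{\left(-5\right) 55}\right)} = - \frac{8907}{\frac{1}{-1 + 3 \sqrt{2} \sqrt{-275}} \left(11 - 24 \sqrt{2} \sqrt{-275}\right)} = - \frac{8907}{\frac{1}{-1 + 3 \sqrt{2} \cdot 5 i \sqrt{11}} \left(11 - 24 \sqrt{2} \cdot 5 i \sqrt{11}\right)} = - \frac{8907}{\frac{1}{-1 + 15 i \sqrt{22}} \left(11 - 120 i \sqrt{22}\right)} = - 8907 \frac{-1 + 15 i \sqrt{22}}{11 - 120 i \sqrt{22}} = - \frac{8907 \left(-1 + 15 i \sqrt{22}\right)}{11 - 120 i \sqrt{22}}$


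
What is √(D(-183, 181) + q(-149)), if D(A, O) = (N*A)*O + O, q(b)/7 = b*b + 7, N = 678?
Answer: 3*I*√2477973 ≈ 4722.5*I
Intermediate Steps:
q(b) = 49 + 7*b² (q(b) = 7*(b*b + 7) = 7*(b² + 7) = 7*(7 + b²) = 49 + 7*b²)
D(A, O) = O + 678*A*O (D(A, O) = (678*A)*O + O = 678*A*O + O = O + 678*A*O)
√(D(-183, 181) + q(-149)) = √(181*(1 + 678*(-183)) + (49 + 7*(-149)²)) = √(181*(1 - 124074) + (49 + 7*22201)) = √(181*(-124073) + (49 + 155407)) = √(-22457213 + 155456) = √(-22301757) = 3*I*√2477973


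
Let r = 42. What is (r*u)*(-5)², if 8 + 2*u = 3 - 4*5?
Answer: -13125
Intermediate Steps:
u = -25/2 (u = -4 + (3 - 4*5)/2 = -4 + (3 - 20)/2 = -4 + (½)*(-17) = -4 - 17/2 = -25/2 ≈ -12.500)
(r*u)*(-5)² = (42*(-25/2))*(-5)² = -525*25 = -13125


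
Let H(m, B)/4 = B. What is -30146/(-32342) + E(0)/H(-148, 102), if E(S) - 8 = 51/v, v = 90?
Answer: 188649467/197933040 ≈ 0.95310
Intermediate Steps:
H(m, B) = 4*B
E(S) = 257/30 (E(S) = 8 + 51/90 = 8 + 51*(1/90) = 8 + 17/30 = 257/30)
-30146/(-32342) + E(0)/H(-148, 102) = -30146/(-32342) + 257/(30*((4*102))) = -30146*(-1/32342) + (257/30)/408 = 15073/16171 + (257/30)*(1/408) = 15073/16171 + 257/12240 = 188649467/197933040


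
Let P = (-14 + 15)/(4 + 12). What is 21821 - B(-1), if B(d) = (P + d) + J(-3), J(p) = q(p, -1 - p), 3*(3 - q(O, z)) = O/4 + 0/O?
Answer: 349099/16 ≈ 21819.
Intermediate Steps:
q(O, z) = 3 - O/12 (q(O, z) = 3 - (O/4 + 0/O)/3 = 3 - (O*(¼) + 0)/3 = 3 - (O/4 + 0)/3 = 3 - O/12)
J(p) = 3 - p/12
P = 1/16 ≈ 0.062500
B(d) = 53/16 + d (B(d) = (1/16 + d) + (3 - 1/12*(-3)) = (1/16 + d) + (3 + ¼) = (1/16 + d) + 13/4 = 53/16 + d)
21821 - B(-1) = 21821 - (53/16 - 1) = 21821 - 1*37/16 = 21821 - 37/16 = 349099/16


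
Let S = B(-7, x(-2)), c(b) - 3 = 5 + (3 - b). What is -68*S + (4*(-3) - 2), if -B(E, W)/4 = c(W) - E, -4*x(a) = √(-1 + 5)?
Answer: 5018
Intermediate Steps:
c(b) = 11 - b (c(b) = 3 + (5 + (3 - b)) = 3 + (8 - b) = 11 - b)
x(a) = -½ (x(a) = -√(-1 + 5)/4 = -√4/4 = -¼*2 = -½)
B(E, W) = -44 + 4*E + 4*W (B(E, W) = -4*((11 - W) - E) = -4*(11 - E - W) = -44 + 4*E + 4*W)
S = -74 (S = -44 + 4*(-7) + 4*(-½) = -44 - 28 - 2 = -74)
-68*S + (4*(-3) - 2) = -68*(-74) + (4*(-3) - 2) = 5032 + (-12 - 2) = 5032 - 14 = 5018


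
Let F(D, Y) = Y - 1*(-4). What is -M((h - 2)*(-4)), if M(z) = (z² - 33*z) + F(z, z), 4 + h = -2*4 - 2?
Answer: -2052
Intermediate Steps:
h = -14 (h = -4 + (-2*4 - 2) = -4 + (-8 - 2) = -4 - 10 = -14)
F(D, Y) = 4 + Y (F(D, Y) = Y + 4 = 4 + Y)
M(z) = 4 + z² - 32*z (M(z) = (z² - 33*z) + (4 + z) = 4 + z² - 32*z)
-M((h - 2)*(-4)) = -(4 + ((-14 - 2)*(-4))² - 32*(-14 - 2)*(-4)) = -(4 + (-16*(-4))² - (-512)*(-4)) = -(4 + 64² - 32*64) = -(4 + 4096 - 2048) = -1*2052 = -2052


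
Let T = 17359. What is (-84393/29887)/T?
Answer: -84393/518808433 ≈ -0.00016267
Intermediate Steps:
(-84393/29887)/T = -84393/29887/17359 = -84393*1/29887*(1/17359) = -84393/29887*1/17359 = -84393/518808433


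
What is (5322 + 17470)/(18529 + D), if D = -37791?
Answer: -11396/9631 ≈ -1.1833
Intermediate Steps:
(5322 + 17470)/(18529 + D) = (5322 + 17470)/(18529 - 37791) = 22792/(-19262) = 22792*(-1/19262) = -11396/9631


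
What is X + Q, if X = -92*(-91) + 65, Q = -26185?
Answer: -17748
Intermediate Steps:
X = 8437 (X = 8372 + 65 = 8437)
X + Q = 8437 - 26185 = -17748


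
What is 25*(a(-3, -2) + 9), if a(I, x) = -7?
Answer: 50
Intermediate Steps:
25*(a(-3, -2) + 9) = 25*(-7 + 9) = 25*2 = 50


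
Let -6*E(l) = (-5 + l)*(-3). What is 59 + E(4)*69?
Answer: 49/2 ≈ 24.500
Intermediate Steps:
E(l) = -5/2 + l/2 (E(l) = -(-5 + l)*(-3)/6 = -(15 - 3*l)/6 = -5/2 + l/2)
59 + E(4)*69 = 59 + (-5/2 + (1/2)*4)*69 = 59 + (-5/2 + 2)*69 = 59 - 1/2*69 = 59 - 69/2 = 49/2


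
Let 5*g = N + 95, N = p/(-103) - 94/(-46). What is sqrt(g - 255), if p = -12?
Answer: I*sqrt(33051139035)/11845 ≈ 15.348*I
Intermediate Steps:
N = 5117/2369 (N = -12/(-103) - 94/(-46) = -12*(-1/103) - 94*(-1/46) = 12/103 + 47/23 = 5117/2369 ≈ 2.1600)
g = 230172/11845 (g = (5117/2369 + 95)/5 = (1/5)*(230172/2369) = 230172/11845 ≈ 19.432)
sqrt(g - 255) = sqrt(230172/11845 - 255) = sqrt(-2790303/11845) = I*sqrt(33051139035)/11845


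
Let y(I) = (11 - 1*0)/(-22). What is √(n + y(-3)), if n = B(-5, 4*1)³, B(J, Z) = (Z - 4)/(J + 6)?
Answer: I*√2/2 ≈ 0.70711*I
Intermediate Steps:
y(I) = -½ (y(I) = (11 + 0)*(-1/22) = 11*(-1/22) = -½)
B(J, Z) = (-4 + Z)/(6 + J)
n = 0 (n = ((-4 + 4*1)/(6 - 5))³ = ((-4 + 4)/1)³ = (1*0)³ = 0³ = 0)
√(n + y(-3)) = √(0 - ½) = √(-½) = I*√2/2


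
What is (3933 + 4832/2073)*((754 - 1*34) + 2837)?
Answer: 29017796137/2073 ≈ 1.3998e+7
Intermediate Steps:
(3933 + 4832/2073)*((754 - 1*34) + 2837) = (3933 + 4832*(1/2073))*((754 - 34) + 2837) = (3933 + 4832/2073)*(720 + 2837) = (8157941/2073)*3557 = 29017796137/2073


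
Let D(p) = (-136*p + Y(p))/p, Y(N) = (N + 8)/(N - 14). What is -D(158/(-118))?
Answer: 9700133/71495 ≈ 135.68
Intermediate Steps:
Y(N) = (8 + N)/(-14 + N)
D(p) = (-136*p + (8 + p)/(-14 + p))/p
-D(158/(-118)) = -(8 + 158/(-118) - 136*158/(-118)*(-14 + 158/(-118)))/((158/(-118))*(-14 + 158/(-118))) = -(8 + 158*(-1/118) - 136*158*(-1/118)*(-14 + 158*(-1/118)))/((158*(-1/118))*(-14 + 158*(-1/118))) = -(8 - 79/59 - 136*(-79/59)*(-14 - 79/59))/((-79/59)*(-14 - 79/59)) = -(-59)*(8 - 79/59 - 136*(-79/59)*(-905/59))/(79*(-905/59)) = -(-59)*(-59)*(8 - 79/59 - 9723320/3481)/(79*905) = -(-59)*(-59)*(-9700133)/(79*905*3481) = -1*(-9700133/71495) = 9700133/71495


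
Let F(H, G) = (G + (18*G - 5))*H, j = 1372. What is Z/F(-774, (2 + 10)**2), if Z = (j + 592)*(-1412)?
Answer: 1386584/1056897 ≈ 1.3119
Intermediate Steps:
Z = -2773168 (Z = (1372 + 592)*(-1412) = 1964*(-1412) = -2773168)
F(H, G) = H*(-5 + 19*G) (F(H, G) = (G + (-5 + 18*G))*H = (-5 + 19*G)*H = H*(-5 + 19*G))
Z/F(-774, (2 + 10)**2) = -2773168*(-1/(774*(-5 + 19*(2 + 10)**2))) = -2773168*(-1/(774*(-5 + 19*12**2))) = -2773168*(-1/(774*(-5 + 19*144))) = -2773168*(-1/(774*(-5 + 2736))) = -2773168/((-774*2731)) = -2773168/(-2113794) = -2773168*(-1/2113794) = 1386584/1056897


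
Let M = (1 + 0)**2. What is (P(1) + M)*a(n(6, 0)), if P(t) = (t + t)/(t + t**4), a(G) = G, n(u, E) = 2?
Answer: 4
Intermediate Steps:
M = 1 (M = 1**2 = 1)
P(t) = 2*t/(t + t**4) (P(t) = (2*t)/(t + t**4) = 2*t/(t + t**4))
(P(1) + M)*a(n(6, 0)) = (2/(1 + 1**3) + 1)*2 = (2/(1 + 1) + 1)*2 = (2/2 + 1)*2 = (2*(1/2) + 1)*2 = (1 + 1)*2 = 2*2 = 4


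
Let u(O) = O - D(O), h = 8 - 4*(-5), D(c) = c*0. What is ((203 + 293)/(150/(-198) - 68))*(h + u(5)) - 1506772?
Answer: -3419405812/2269 ≈ -1.5070e+6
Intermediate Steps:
D(c) = 0
h = 28 (h = 8 + 20 = 28)
u(O) = O (u(O) = O - 1*0 = O + 0 = O)
((203 + 293)/(150/(-198) - 68))*(h + u(5)) - 1506772 = ((203 + 293)/(150/(-198) - 68))*(28 + 5) - 1506772 = (496/(150*(-1/198) - 68))*33 - 1506772 = (496/(-25/33 - 68))*33 - 1506772 = (496/(-2269/33))*33 - 1506772 = (496*(-33/2269))*33 - 1506772 = -16368/2269*33 - 1506772 = -540144/2269 - 1506772 = -3419405812/2269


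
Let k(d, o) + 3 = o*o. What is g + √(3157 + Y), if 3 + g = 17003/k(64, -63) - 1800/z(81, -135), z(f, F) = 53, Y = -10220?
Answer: -6868235/210198 + I*√7063 ≈ -32.675 + 84.042*I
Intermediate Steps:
k(d, o) = -3 + o² (k(d, o) = -3 + o*o = -3 + o²)
g = -6868235/210198 (g = -3 + (17003/(-3 + (-63)²) - 1800/53) = -3 + (17003/(-3 + 3969) - 1800*1/53) = -3 + (17003/3966 - 1800/53) = -3 - 6237641/210198 = -6868235/210198 ≈ -32.675)
g + √(3157 + Y) = -6868235/210198 + √(3157 - 10220) = -6868235/210198 + √(-7063) = -6868235/210198 + I*√7063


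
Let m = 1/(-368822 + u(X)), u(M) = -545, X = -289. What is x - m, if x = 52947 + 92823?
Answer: 53842627591/369367 ≈ 1.4577e+5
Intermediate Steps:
m = -1/369367 (m = 1/(-368822 - 545) = 1/(-369367) = -1/369367 ≈ -2.7073e-6)
x = 145770
x - m = 145770 - 1*(-1/369367) = 145770 + 1/369367 = 53842627591/369367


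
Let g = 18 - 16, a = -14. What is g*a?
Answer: -28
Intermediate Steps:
g = 2
g*a = 2*(-14) = -28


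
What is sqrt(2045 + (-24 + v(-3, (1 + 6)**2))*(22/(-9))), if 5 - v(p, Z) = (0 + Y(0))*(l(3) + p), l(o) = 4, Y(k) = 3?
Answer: sqrt(18889)/3 ≈ 45.812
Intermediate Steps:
v(p, Z) = -7 - 3*p (v(p, Z) = 5 - (0 + 3)*(4 + p) = 5 - 3*(4 + p) = 5 - (12 + 3*p) = 5 + (-12 - 3*p) = -7 - 3*p)
sqrt(2045 + (-24 + v(-3, (1 + 6)**2))*(22/(-9))) = sqrt(2045 + (-24 + (-7 - 3*(-3)))*(22/(-9))) = sqrt(2045 + (-24 + (-7 + 9))*(22*(-1/9))) = sqrt(2045 + (-24 + 2)*(-22/9)) = sqrt(2045 - 22*(-22/9)) = sqrt(2045 + 484/9) = sqrt(18889/9) = sqrt(18889)/3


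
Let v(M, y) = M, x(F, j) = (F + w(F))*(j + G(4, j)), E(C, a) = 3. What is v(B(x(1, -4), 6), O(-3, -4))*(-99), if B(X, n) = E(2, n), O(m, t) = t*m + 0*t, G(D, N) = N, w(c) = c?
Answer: -297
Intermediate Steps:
x(F, j) = 4*F*j (x(F, j) = (F + F)*(j + j) = (2*F)*(2*j) = 4*F*j)
O(m, t) = m*t (O(m, t) = m*t + 0 = m*t)
B(X, n) = 3
v(B(x(1, -4), 6), O(-3, -4))*(-99) = 3*(-99) = -297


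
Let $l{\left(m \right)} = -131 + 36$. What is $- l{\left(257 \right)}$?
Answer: $95$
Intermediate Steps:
$l{\left(m \right)} = -95$
$- l{\left(257 \right)} = \left(-1\right) \left(-95\right) = 95$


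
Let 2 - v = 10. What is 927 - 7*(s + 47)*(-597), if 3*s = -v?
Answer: 208484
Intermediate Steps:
v = -8 (v = 2 - 1*10 = 2 - 10 = -8)
s = 8/3 (s = (-1*(-8))/3 = (⅓)*8 = 8/3 ≈ 2.6667)
927 - 7*(s + 47)*(-597) = 927 - 7*(8/3 + 47)*(-597) = 927 - 7*149/3*(-597) = 927 - 1043/3*(-597) = 927 + 207557 = 208484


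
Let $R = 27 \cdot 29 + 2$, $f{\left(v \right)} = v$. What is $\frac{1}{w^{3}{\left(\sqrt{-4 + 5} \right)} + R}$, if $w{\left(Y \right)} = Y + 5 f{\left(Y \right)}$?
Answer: $\frac{1}{1001} \approx 0.000999$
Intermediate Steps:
$w{\left(Y \right)} = 6 Y$ ($w{\left(Y \right)} = Y + 5 Y = 6 Y$)
$R = 785$ ($R = 783 + 2 = 785$)
$\frac{1}{w^{3}{\left(\sqrt{-4 + 5} \right)} + R} = \frac{1}{\left(6 \sqrt{-4 + 5}\right)^{3} + 785} = \frac{1}{\left(6 \sqrt{1}\right)^{3} + 785} = \frac{1}{\left(6 \cdot 1\right)^{3} + 785} = \frac{1}{6^{3} + 785} = \frac{1}{216 + 785} = \frac{1}{1001}$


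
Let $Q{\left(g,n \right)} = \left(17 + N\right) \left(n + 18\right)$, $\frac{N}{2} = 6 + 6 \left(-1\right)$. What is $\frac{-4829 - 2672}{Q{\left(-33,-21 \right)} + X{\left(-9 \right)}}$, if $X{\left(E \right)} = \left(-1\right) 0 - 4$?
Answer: $\frac{7501}{55} \approx 136.38$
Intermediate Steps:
$N = 0$ ($N = 2 \left(6 + 6 \left(-1\right)\right) = 2 \left(6 - 6\right) = 2 \cdot 0 = 0$)
$Q{\left(g,n \right)} = 306 + 17 n$ ($Q{\left(g,n \right)} = \left(17 + 0\right) \left(n + 18\right) = 17 \left(18 + n\right) = 306 + 17 n$)
$X{\left(E \right)} = -4$ ($X{\left(E \right)} = 0 - 4 = -4$)
$\frac{-4829 - 2672}{Q{\left(-33,-21 \right)} + X{\left(-9 \right)}} = \frac{-4829 - 2672}{\left(306 + 17 \left(-21\right)\right) - 4} = - \frac{7501}{\left(306 - 357\right) - 4} = - \frac{7501}{-51 - 4} = - \frac{7501}{-55} = \left(-7501\right) \left(- \frac{1}{55}\right) = \frac{7501}{55}$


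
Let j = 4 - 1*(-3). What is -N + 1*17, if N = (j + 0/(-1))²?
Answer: -32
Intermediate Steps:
j = 7 (j = 4 + 3 = 7)
N = 49 (N = (7 + 0/(-1))² = (7 + 0*(-1))² = (7 + 0)² = 7² = 49)
-N + 1*17 = -1*49 + 1*17 = -49 + 17 = -32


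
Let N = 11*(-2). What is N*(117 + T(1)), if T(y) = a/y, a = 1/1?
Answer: -2596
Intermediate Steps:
a = 1
N = -22
T(y) = 1/y
N*(117 + T(1)) = -22*(117 + 1/1) = -22*(117 + 1) = -22*118 = -2596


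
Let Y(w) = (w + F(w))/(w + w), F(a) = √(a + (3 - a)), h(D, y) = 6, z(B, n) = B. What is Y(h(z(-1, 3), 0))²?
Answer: (6 + √3)²/144 ≈ 0.41517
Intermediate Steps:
F(a) = √3
Y(w) = (w + √3)/(2*w) (Y(w) = (w + √3)/(w + w) = (w + √3)/((2*w)) = (w + √3)*(1/(2*w)) = (w + √3)/(2*w))
Y(h(z(-1, 3), 0))² = ((½)*(6 + √3)/6)² = ((½)*(⅙)*(6 + √3))² = (½ + √3/12)²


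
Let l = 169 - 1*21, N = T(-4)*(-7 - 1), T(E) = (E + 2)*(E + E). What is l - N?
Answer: 276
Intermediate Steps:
T(E) = 2*E*(2 + E) (T(E) = (2 + E)*(2*E) = 2*E*(2 + E))
N = -128 (N = (2*(-4)*(2 - 4))*(-7 - 1) = (2*(-4)*(-2))*(-8) = 16*(-8) = -128)
l = 148 (l = 169 - 21 = 148)
l - N = 148 - 1*(-128) = 148 + 128 = 276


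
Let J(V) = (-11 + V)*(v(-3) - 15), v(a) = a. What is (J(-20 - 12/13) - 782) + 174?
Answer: -434/13 ≈ -33.385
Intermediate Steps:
J(V) = 198 - 18*V (J(V) = (-11 + V)*(-3 - 15) = (-11 + V)*(-18) = 198 - 18*V)
(J(-20 - 12/13) - 782) + 174 = ((198 - 18*(-20 - 12/13)) - 782) + 174 = ((198 - 18*(-272/13)) - 782) + 174 = ((198 + 4896/13) - 782) + 174 = (7470/13 - 782) + 174 = -2696/13 + 174 = -434/13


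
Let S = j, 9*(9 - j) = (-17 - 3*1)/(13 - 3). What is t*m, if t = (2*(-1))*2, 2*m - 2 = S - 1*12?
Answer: 14/9 ≈ 1.5556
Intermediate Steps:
j = 83/9 (j = 9 - (-17 - 3*1)/(9*(13 - 3)) = 9 - (-17 - 3)/(9*10) = 9 - (-20)/(9*10) = 9 - ⅑*(-2) = 9 + 2/9 = 83/9 ≈ 9.2222)
S = 83/9 ≈ 9.2222
m = -7/18 (m = 1 + (83/9 - 1*12)/2 = 1 + (83/9 - 12)/2 = 1 + (½)*(-25/9) = 1 - 25/18 = -7/18 ≈ -0.38889)
t = -4 (t = -2*2 = -4)
t*m = -4*(-7/18) = 14/9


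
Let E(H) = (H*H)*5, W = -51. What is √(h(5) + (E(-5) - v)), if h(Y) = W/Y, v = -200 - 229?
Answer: √13595/5 ≈ 23.320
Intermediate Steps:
v = -429
h(Y) = -51/Y
E(H) = 5*H² (E(H) = H²*5 = 5*H²)
√(h(5) + (E(-5) - v)) = √(-51/5 + (5*(-5)² - 1*(-429))) = √(-51*⅕ + (5*25 + 429)) = √(-51/5 + (125 + 429)) = √(-51/5 + 554) = √(2719/5) = √13595/5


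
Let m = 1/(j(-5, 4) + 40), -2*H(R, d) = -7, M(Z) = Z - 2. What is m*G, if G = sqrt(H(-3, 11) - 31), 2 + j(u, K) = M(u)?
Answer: I*sqrt(110)/62 ≈ 0.16916*I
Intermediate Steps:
M(Z) = -2 + Z
H(R, d) = 7/2 (H(R, d) = -1/2*(-7) = 7/2)
j(u, K) = -4 + u (j(u, K) = -2 + (-2 + u) = -4 + u)
G = I*sqrt(110)/2 (G = sqrt(7/2 - 31) = sqrt(-55/2) = I*sqrt(110)/2 ≈ 5.244*I)
m = 1/31 (m = 1/((-4 - 5) + 40) = 1/(-9 + 40) = 1/31 ≈ 0.032258)
m*G = (I*sqrt(110)/2)/31 = I*sqrt(110)/62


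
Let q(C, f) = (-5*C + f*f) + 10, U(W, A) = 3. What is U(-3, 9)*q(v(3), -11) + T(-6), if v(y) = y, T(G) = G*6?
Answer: 312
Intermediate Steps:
T(G) = 6*G
q(C, f) = 10 + f**2 - 5*C (q(C, f) = (-5*C + f**2) + 10 = (f**2 - 5*C) + 10 = 10 + f**2 - 5*C)
U(-3, 9)*q(v(3), -11) + T(-6) = 3*(10 + (-11)**2 - 5*3) + 6*(-6) = 3*(10 + 121 - 15) - 36 = 3*116 - 36 = 348 - 36 = 312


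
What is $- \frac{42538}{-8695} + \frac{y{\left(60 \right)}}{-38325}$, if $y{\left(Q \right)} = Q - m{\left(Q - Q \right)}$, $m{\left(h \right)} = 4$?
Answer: $\frac{46565198}{9521025} \approx 4.8908$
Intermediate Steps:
$y{\left(Q \right)} = -4 + Q$ ($y{\left(Q \right)} = Q - 4 = -4 + Q$)
$- \frac{42538}{-8695} + \frac{y{\left(60 \right)}}{-38325} = - \frac{42538}{-8695} + \frac{-4 + 60}{-38325} = \left(-42538\right) \left(- \frac{1}{8695}\right) + 56 \left(- \frac{1}{38325}\right) = \frac{42538}{8695} - \frac{8}{5475} = \frac{46565198}{9521025}$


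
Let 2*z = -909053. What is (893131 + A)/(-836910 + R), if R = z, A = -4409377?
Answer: 7032492/2582873 ≈ 2.7227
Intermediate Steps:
z = -909053/2 (z = (1/2)*(-909053) = -909053/2 ≈ -4.5453e+5)
R = -909053/2 ≈ -4.5453e+5
(893131 + A)/(-836910 + R) = (893131 - 4409377)/(-836910 - 909053/2) = -3516246/(-2582873/2) = -3516246*(-2/2582873) = 7032492/2582873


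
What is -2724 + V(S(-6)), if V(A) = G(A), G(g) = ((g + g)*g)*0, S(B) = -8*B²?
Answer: -2724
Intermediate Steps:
G(g) = 0 (G(g) = ((2*g)*g)*0 = (2*g²)*0 = 0)
V(A) = 0
-2724 + V(S(-6)) = -2724 + 0 = -2724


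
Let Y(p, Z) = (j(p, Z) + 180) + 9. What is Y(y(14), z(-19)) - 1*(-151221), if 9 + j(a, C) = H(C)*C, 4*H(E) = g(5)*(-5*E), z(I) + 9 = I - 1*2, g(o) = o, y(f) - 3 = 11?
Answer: 145776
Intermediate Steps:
y(f) = 14 (y(f) = 3 + 11 = 14)
z(I) = -11 + I (z(I) = -9 + (I - 1*2) = -9 + (I - 2) = -9 + (-2 + I) = -11 + I)
H(E) = -25*E/4 (H(E) = (5*(-5*E))/4 = (-25*E)/4 = -25*E/4)
j(a, C) = -9 - 25*C**2/4 (j(a, C) = -9 + (-25*C/4)*C = -9 - 25*C**2/4)
Y(p, Z) = 180 - 25*Z**2/4 (Y(p, Z) = ((-9 - 25*Z**2/4) + 180) + 9 = (171 - 25*Z**2/4) + 9 = 180 - 25*Z**2/4)
Y(y(14), z(-19)) - 1*(-151221) = (180 - 25*(-11 - 19)**2/4) - 1*(-151221) = (180 - 25/4*(-30)**2) + 151221 = (180 - 25/4*900) + 151221 = (180 - 5625) + 151221 = -5445 + 151221 = 145776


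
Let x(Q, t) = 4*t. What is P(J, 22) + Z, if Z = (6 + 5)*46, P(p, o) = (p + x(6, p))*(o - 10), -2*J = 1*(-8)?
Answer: 746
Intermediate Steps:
J = 4 (J = -(-8)/2 = -½*(-8) = 4)
P(p, o) = 5*p*(-10 + o) (P(p, o) = (p + 4*p)*(o - 10) = (5*p)*(-10 + o) = 5*p*(-10 + o))
Z = 506 (Z = 11*46 = 506)
P(J, 22) + Z = 5*4*(-10 + 22) + 506 = 5*4*12 + 506 = 240 + 506 = 746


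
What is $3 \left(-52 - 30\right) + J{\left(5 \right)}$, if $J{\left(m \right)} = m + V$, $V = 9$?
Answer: $-232$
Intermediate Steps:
$J{\left(m \right)} = 9 + m$ ($J{\left(m \right)} = m + 9 = 9 + m$)
$3 \left(-52 - 30\right) + J{\left(5 \right)} = 3 \left(-52 - 30\right) + \left(9 + 5\right) = 3 \left(-52 - 30\right) + 14 = 3 \left(-82\right) + 14 = -246 + 14 = -232$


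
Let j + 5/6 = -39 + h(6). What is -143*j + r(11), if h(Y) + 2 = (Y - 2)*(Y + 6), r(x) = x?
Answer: -5225/6 ≈ -870.83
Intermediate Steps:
h(Y) = -2 + (-2 + Y)*(6 + Y) (h(Y) = -2 + (Y - 2)*(Y + 6) = -2 + (-2 + Y)*(6 + Y))
j = 37/6 (j = -5/6 + (-39 + (-14 + 6**2 + 4*6)) = -5/6 + (-39 + (-14 + 36 + 24)) = -5/6 + (-39 + 46) = -5/6 + 7 = 37/6 ≈ 6.1667)
-143*j + r(11) = -143*37/6 + 11 = -5291/6 + 11 = -5225/6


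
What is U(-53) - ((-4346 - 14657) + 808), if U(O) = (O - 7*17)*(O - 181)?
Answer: 58443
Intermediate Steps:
U(O) = (-181 + O)*(-119 + O) (U(O) = (O - 119)*(-181 + O) = (-119 + O)*(-181 + O) = (-181 + O)*(-119 + O))
U(-53) - ((-4346 - 14657) + 808) = (21539 + (-53)² - 300*(-53)) - ((-4346 - 14657) + 808) = (21539 + 2809 + 15900) - (-19003 + 808) = 40248 - 1*(-18195) = 40248 + 18195 = 58443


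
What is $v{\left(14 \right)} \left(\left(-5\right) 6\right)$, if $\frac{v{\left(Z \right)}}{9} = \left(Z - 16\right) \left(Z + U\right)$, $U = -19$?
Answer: $-2700$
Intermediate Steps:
$v{\left(Z \right)} = 9 \left(-19 + Z\right) \left(-16 + Z\right)$ ($v{\left(Z \right)} = 9 \left(Z - 16\right) \left(Z - 19\right) = 9 \left(-16 + Z\right) \left(-19 + Z\right) = 9 \left(-19 + Z\right) \left(-16 + Z\right)$)
$v{\left(14 \right)} \left(\left(-5\right) 6\right) = \left(2736 - 4410 + 9 \cdot 14^{2}\right) \left(\left(-5\right) 6\right) = \left(2736 - 4410 + 9 \cdot 196\right) \left(-30\right) = \left(2736 - 4410 + 1764\right) \left(-30\right) = 90 \left(-30\right) = -2700$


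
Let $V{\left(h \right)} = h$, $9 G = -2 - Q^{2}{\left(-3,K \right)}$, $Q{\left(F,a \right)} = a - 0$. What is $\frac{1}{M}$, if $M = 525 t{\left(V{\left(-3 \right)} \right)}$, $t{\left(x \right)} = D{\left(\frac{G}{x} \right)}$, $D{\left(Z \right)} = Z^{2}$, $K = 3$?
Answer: $\frac{243}{21175} \approx 0.011476$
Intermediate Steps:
$Q{\left(F,a \right)} = a$ ($Q{\left(F,a \right)} = a + 0 = a$)
$G = - \frac{11}{9}$ ($G = \frac{-2 - 3^{2}}{9} = \frac{-2 - 9}{9} = \frac{1}{9} \left(-11\right) = - \frac{11}{9} \approx -1.2222$)
$t{\left(x \right)} = \frac{121}{81 x^{2}}$ ($t{\left(x \right)} = \left(- \frac{11}{9 x}\right)^{2} = \frac{121}{81 x^{2}}$)
$M = \frac{21175}{243}$ ($M = 525 \frac{121}{81 \cdot 9} = 525 \cdot \frac{121}{81} \cdot \frac{1}{9} = 525 \cdot \frac{121}{729} = \frac{21175}{243} \approx 87.14$)
$\frac{1}{M} = \frac{1}{\frac{21175}{243}} = \frac{243}{21175}$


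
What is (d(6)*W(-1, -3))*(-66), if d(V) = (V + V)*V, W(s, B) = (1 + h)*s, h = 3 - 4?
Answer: 0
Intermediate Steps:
h = -1
W(s, B) = 0 (W(s, B) = (1 - 1)*s = 0*s = 0)
d(V) = 2*V**2 (d(V) = (2*V)*V = 2*V**2)
(d(6)*W(-1, -3))*(-66) = ((2*6**2)*0)*(-66) = ((2*36)*0)*(-66) = (72*0)*(-66) = 0*(-66) = 0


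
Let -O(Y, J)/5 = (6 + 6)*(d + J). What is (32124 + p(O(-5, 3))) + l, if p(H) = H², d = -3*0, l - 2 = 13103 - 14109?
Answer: 63520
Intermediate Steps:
l = -1004 (l = 2 + (13103 - 14109) = 2 - 1006 = -1004)
d = 0
O(Y, J) = -60*J (O(Y, J) = -5*(6 + 6)*(0 + J) = -60*J)
(32124 + p(O(-5, 3))) + l = (32124 + (-60*3)²) - 1004 = (32124 + (-180)²) - 1004 = (32124 + 32400) - 1004 = 64524 - 1004 = 63520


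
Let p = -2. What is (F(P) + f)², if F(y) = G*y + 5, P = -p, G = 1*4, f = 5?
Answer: 324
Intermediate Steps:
G = 4
P = 2 (P = -1*(-2) = 2)
F(y) = 5 + 4*y (F(y) = 4*y + 5 = 5 + 4*y)
(F(P) + f)² = ((5 + 4*2) + 5)² = ((5 + 8) + 5)² = (13 + 5)² = 18² = 324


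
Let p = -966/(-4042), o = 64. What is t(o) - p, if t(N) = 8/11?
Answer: 10855/22231 ≈ 0.48828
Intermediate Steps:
t(N) = 8/11 (t(N) = 8*(1/11) = 8/11)
p = 483/2021 (p = -966*(-1/4042) = 483/2021 ≈ 0.23899)
t(o) - p = 8/11 - 1*483/2021 = 8/11 - 483/2021 = 10855/22231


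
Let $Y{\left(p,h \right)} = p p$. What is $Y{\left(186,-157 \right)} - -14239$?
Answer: $48835$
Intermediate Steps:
$Y{\left(p,h \right)} = p^{2}$
$Y{\left(186,-157 \right)} - -14239 = 186^{2} - -14239 = 34596 + 14239 = 48835$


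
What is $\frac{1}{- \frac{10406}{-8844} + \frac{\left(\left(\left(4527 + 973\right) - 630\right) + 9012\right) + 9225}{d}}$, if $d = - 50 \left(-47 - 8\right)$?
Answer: $\frac{276375}{2647441} \approx 0.10439$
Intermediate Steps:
$d = 2750$ ($d = \left(-50\right) \left(-55\right) = 2750$)
$\frac{1}{- \frac{10406}{-8844} + \frac{\left(\left(\left(4527 + 973\right) - 630\right) + 9012\right) + 9225}{d}} = \frac{1}{- \frac{10406}{-8844} + \frac{\left(\left(\left(4527 + 973\right) - 630\right) + 9012\right) + 9225}{2750}} = \frac{1}{\left(-10406\right) \left(- \frac{1}{8844}\right) + \left(\left(\left(5500 - 630\right) + 9012\right) + 9225\right) \frac{1}{2750}} = \frac{1}{\frac{473}{402} + \left(\left(4870 + 9012\right) + 9225\right) \frac{1}{2750}} = \frac{1}{\frac{473}{402} + \left(13882 + 9225\right) \frac{1}{2750}} = \frac{1}{\frac{473}{402} + 23107 \cdot \frac{1}{2750}} = \frac{1}{\frac{473}{402} + \frac{23107}{2750}} = \frac{1}{\frac{2647441}{276375}} = \frac{276375}{2647441}$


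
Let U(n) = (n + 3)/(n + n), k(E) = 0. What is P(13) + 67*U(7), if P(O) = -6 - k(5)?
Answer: 293/7 ≈ 41.857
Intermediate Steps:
U(n) = (3 + n)/(2*n) (U(n) = (3 + n)/((2*n)) = (3 + n)*(1/(2*n)) = (3 + n)/(2*n))
P(O) = -6 (P(O) = -6 - 1*0 = -6 + 0 = -6)
P(13) + 67*U(7) = -6 + 67*((1/2)*(3 + 7)/7) = -6 + 67*((1/2)*(1/7)*10) = -6 + 67*(5/7) = -6 + 335/7 = 293/7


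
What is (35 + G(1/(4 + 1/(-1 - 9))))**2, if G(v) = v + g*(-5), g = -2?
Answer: 3115225/1521 ≈ 2048.1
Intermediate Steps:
G(v) = 10 + v (G(v) = v - 2*(-5) = v + 10 = 10 + v)
(35 + G(1/(4 + 1/(-1 - 9))))**2 = (35 + (10 + 1/(4 + 1/(-1 - 9))))**2 = (35 + (10 + 1/(4 + 1/(-10))))**2 = (35 + (10 + 1/(4 - 1/10)))**2 = (35 + (10 + 1/(39/10)))**2 = (35 + (10 + 10/39))**2 = (35 + 400/39)**2 = (1765/39)**2 = 3115225/1521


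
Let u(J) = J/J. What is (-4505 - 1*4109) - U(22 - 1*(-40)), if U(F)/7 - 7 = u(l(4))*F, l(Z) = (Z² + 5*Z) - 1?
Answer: -9097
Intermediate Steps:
l(Z) = -1 + Z² + 5*Z
u(J) = 1
U(F) = 49 + 7*F (U(F) = 49 + 7*(1*F) = 49 + 7*F)
(-4505 - 1*4109) - U(22 - 1*(-40)) = (-4505 - 1*4109) - (49 + 7*(22 - 1*(-40))) = (-4505 - 4109) - (49 + 7*(22 + 40)) = -8614 - (49 + 7*62) = -8614 - (49 + 434) = -8614 - 1*483 = -8614 - 483 = -9097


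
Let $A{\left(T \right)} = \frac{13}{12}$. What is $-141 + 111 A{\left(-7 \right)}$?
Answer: $- \frac{83}{4} \approx -20.75$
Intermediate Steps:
$A{\left(T \right)} = \frac{13}{12}$ ($A{\left(T \right)} = 13 \cdot \frac{1}{12} = \frac{13}{12}$)
$-141 + 111 A{\left(-7 \right)} = -141 + 111 \cdot \frac{13}{12} = -141 + \frac{481}{4} = - \frac{83}{4}$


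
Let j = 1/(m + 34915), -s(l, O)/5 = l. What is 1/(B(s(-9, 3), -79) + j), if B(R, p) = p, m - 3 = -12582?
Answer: -22336/1764543 ≈ -0.012658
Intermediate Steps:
m = -12579 (m = 3 - 12582 = -12579)
s(l, O) = -5*l
j = 1/22336 (j = 1/(-12579 + 34915) = 1/22336 ≈ 4.4771e-5)
1/(B(s(-9, 3), -79) + j) = 1/(-79 + 1/22336) = 1/(-1764543/22336) = -22336/1764543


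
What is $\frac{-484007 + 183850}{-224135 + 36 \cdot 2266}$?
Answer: $\frac{300157}{142559} \approx 2.1055$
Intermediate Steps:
$\frac{-484007 + 183850}{-224135 + 36 \cdot 2266} = - \frac{300157}{-224135 + 81576} = - \frac{300157}{-142559} = \left(-300157\right) \left(- \frac{1}{142559}\right) = \frac{300157}{142559}$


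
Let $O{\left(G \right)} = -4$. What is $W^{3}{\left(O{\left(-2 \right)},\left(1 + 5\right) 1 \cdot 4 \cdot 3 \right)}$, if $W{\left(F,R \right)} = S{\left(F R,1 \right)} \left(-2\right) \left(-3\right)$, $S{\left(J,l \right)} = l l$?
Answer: $216$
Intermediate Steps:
$S{\left(J,l \right)} = l^{2}$
$W{\left(F,R \right)} = 6$ ($W{\left(F,R \right)} = 1^{2} \left(-2\right) \left(-3\right) = 1 \left(-2\right) \left(-3\right) = \left(-2\right) \left(-3\right) = 6$)
$W^{3}{\left(O{\left(-2 \right)},\left(1 + 5\right) 1 \cdot 4 \cdot 3 \right)} = 6^{3} = 216$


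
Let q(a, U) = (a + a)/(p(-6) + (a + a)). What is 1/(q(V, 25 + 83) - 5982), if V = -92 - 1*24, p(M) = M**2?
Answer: -49/293060 ≈ -0.00016720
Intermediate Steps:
V = -116 (V = -92 - 24 = -116)
q(a, U) = 2*a/(36 + 2*a) (q(a, U) = (a + a)/((-6)**2 + (a + a)) = (2*a)/(36 + 2*a) = 2*a/(36 + 2*a))
1/(q(V, 25 + 83) - 5982) = 1/(-116/(18 - 116) - 5982) = 1/(-116/(-98) - 5982) = 1/(-116*(-1/98) - 5982) = 1/(58/49 - 5982) = 1/(-293060/49) = -49/293060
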